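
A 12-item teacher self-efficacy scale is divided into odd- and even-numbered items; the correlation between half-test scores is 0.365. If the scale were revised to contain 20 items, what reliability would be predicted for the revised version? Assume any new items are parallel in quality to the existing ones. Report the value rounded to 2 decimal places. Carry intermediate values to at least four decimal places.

0.66

Spearman-Brown correction (n = 2): r_full = 2·0.365/(1 + 0.365) = 0.5348
Length factor from 12 to 20 items: n = 20/12 = 1.6667
r_new = n·r_full / (1 + (n − 1)·r_full) = 0.8914 / 1.3566 ≈ 0.6571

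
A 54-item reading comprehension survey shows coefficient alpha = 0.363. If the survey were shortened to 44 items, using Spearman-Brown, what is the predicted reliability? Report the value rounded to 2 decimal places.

0.32

n = 44/54 = 0.8148
By Spearman-Brown, r_new = n r / (1 + (n − 1) r).
r_new = 0.8148·0.363 / [1 + (0.8148 − 1)·0.363]
r_new = 0.2958 / 0.9328 ≈ 0.3171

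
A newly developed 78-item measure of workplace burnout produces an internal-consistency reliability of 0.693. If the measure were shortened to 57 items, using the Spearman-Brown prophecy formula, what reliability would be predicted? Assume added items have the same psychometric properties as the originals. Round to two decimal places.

0.62

Length ratio n = 57/78 = 0.7308
r_new = 0.7308·0.693 / [1 + (0.7308 − 1)·0.693]
     = 0.5064 / 0.8134 = 0.6226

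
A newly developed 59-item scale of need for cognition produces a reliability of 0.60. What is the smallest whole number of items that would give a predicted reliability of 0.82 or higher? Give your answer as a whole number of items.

n = [0.82 × 0.40] / [0.60 × 0.18]
n = 0.3280 / 0.1080 ≈ 3.0370
So the test needs 3.0370 × 59 ≈ 179.18 items; rounding up, 180.

180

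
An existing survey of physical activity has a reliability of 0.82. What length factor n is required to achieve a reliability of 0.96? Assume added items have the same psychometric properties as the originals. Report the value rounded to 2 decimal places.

5.27

Spearman-Brown solved for the length factor n:
n = r*(1 − r) / [ r (1 − r*) ]
n = [0.96 × 0.18] / [0.82 × 0.04]
  = 0.1728 / 0.0328 = 5.2683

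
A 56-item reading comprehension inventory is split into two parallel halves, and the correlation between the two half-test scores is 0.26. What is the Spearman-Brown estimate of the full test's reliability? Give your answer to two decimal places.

The full test is twice the length of either half (n = 2).
r_full = 2r_hh / (1 + r_hh) = 2 × 0.26 / (1 + 0.26)
       = 0.5200 / 1.2600 = 0.4127

0.41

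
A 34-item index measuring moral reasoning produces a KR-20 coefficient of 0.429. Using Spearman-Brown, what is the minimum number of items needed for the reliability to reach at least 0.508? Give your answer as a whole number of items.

n = 0.508(1 − 0.429) / [0.429(1 − 0.508)]
n = 0.290068 / 0.211068 ≈ 1.3743
1.3743 × 34 = 46.73 → 47 items

47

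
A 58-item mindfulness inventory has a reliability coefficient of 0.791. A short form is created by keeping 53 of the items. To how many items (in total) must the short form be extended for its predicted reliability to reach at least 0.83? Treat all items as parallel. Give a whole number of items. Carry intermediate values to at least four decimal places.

First, r for the 53-item form: n = 53/58 = 0.9138, so r_53 = 0.9138·0.791/(1 + (0.9138 − 1)·0.791) = 0.7757
Length factor from the short form to reach 0.83: n' = 0.83(1 − 0.7757) / [0.7757(1 − 0.83)] ≈ 1.4118
Items = 1.4118 × 53 ≈ 74.83 → 75

75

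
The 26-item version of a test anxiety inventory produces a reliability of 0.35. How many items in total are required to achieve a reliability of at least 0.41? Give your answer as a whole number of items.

34

n = [0.41 × 0.65] / [0.35 × 0.59]
n = 0.2665 / 0.2065 ≈ 1.2906
So the test needs 1.2906 × 26 ≈ 33.56 items; rounding up, 34.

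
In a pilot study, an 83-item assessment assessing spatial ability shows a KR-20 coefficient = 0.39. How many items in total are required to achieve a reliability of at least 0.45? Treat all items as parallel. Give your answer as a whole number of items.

n = 0.45 × (1 − 0.39) / [ 0.39 × (1 − 0.45) ]
n = 0.2745 / 0.2145 ≈ 1.2797
So the test needs 1.2797 × 83 ≈ 106.22 items; rounding up, 107.

107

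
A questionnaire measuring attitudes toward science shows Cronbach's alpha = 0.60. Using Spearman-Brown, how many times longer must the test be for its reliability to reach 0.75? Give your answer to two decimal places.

n = [0.75 × 0.40] / [0.60 × 0.25]
  = 0.3000 / 0.1500 = 2.0000

2.00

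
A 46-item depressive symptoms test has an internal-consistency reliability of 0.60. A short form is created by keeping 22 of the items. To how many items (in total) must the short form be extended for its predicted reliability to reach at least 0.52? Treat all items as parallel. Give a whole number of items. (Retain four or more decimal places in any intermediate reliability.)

34

Short-form reliability: n = 22/46 = 0.4783; r_22 = n·r/(1+(n−1)r) ≈ 0.4177
Then solve for n' with r_old = 0.4177, r_target = 0.52: n' = 0.52(1 − 0.4177)/[0.4177(1 − 0.52)] = 1.5102
Items = 1.5102 × 22 ≈ 33.22 → 34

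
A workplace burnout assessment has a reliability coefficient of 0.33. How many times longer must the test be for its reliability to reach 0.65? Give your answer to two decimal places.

n = [0.65 × 0.67] / [0.33 × 0.35]
  = 0.4355 / 0.1155 = 3.7706

3.77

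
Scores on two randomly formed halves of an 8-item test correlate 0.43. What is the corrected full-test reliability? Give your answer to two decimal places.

0.60

Apply the Spearman-Brown correction with n = 2:
r_full = 2(0.43) / (1 + 0.43)
r_full = 0.8600 / 1.4300 ≈ 0.6014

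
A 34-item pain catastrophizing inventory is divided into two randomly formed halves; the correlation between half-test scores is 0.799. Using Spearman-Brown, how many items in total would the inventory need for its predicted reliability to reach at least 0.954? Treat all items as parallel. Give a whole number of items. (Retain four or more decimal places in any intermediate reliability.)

89

Corrected full-test reliability: r_full = 2 × 0.799 / (1 + 0.799) ≈ 0.8883
n = r_tgt(1 − r_full) / [r_full(1 − r_tgt)] = 0.954 × 0.1117 / (0.8883 × 0.046) ≈ 2.6079
Items = 2.6079 × 34 ≈ 88.67 → 89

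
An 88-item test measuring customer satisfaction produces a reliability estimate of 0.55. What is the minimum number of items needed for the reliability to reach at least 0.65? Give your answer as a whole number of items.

n = 0.65 × (1 − 0.55) / [ 0.55 × (1 − 0.65) ]
n = 0.2925 / 0.1925 ≈ 1.5195
So the test needs 1.5195 × 88 ≈ 133.72 items; rounding up, 134.

134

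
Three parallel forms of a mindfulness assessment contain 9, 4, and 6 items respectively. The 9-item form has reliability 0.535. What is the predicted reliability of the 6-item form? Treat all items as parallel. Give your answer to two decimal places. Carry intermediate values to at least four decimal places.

The 4-item form is not needed; work directly from the 9-item form with n = 6/9 = 0.6667.
r_{6} = n·r / (1 + (n − 1)·r) = 0.3567 / 0.8217 ≈ 0.4341

0.43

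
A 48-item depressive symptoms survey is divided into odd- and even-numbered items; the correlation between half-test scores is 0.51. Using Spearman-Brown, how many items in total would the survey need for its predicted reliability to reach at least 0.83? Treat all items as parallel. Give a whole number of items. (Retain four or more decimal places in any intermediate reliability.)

113

Corrected full-test reliability: r_full = 2 × 0.51 / (1 + 0.51) ≈ 0.6755
n = r_tgt(1 − r_full) / [r_full(1 − r_tgt)] = 0.83 × 0.3245 / (0.6755 × 0.17) ≈ 2.3454
Required items = 2.3454 × 48 = 112.58, so 113 items.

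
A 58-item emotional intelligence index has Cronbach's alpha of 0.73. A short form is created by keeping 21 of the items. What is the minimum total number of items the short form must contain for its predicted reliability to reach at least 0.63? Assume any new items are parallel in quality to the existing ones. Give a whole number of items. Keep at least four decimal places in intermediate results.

First, r for the 21-item form: n = 21/58 = 0.3621, so r_21 = 0.3621·0.73/(1 + (0.3621 − 1)·0.73) = 0.4947
Length factor from the short form to reach 0.63: n' = 0.63(1 − 0.4947) / [0.4947(1 − 0.63)] ≈ 1.7392
Total items = 1.7392 × 21 = 36.52, rounded up to 37.

37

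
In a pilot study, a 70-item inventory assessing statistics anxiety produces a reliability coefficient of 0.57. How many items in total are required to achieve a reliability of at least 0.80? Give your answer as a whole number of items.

n = 0.80 × (1 − 0.57) / [ 0.57 × (1 − 0.80) ]
  = 0.3440 / 0.1140 = 3.0175
3.0175 × 70 = 211.22 → 212 items

212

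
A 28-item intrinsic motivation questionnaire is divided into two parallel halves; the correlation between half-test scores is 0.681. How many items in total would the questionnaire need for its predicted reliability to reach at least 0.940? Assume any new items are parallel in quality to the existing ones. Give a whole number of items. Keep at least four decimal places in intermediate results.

Corrected full-test reliability: r_full = 2 × 0.681 / (1 + 0.681) ≈ 0.8102
Solve Spearman-Brown for n: n = 0.940(1 − 0.8102) / [0.8102(1 − 0.940)] = 3.6701
Required items = 3.6701 × 28 = 102.76, so 103 items.

103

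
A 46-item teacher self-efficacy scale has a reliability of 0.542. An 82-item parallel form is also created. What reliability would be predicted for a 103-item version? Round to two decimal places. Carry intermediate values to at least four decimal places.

0.73

Only the ratio of lengths matters: n = 103/46 = 2.2391
r_{103} = n·r / (1 + (n − 1)·r) = 1.2136 / 1.6716 ≈ 0.7260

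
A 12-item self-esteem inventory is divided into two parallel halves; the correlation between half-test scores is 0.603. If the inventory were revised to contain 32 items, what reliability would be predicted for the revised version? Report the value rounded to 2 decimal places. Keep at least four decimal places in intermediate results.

0.89

Full-test reliability from the split-half r: r_full = 2(0.603)/(1 + 0.603) = 0.7523
Length factor from 12 to 32 items: n = 32/12 = 2.6667
r_new = n·r_full / (1 + (n − 1)·r_full) = 2.0062 / 2.2539 ≈ 0.8901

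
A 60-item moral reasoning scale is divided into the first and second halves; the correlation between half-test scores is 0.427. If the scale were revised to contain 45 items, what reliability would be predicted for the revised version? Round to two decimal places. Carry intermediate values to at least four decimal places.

0.53

Full-test reliability from the split-half r: r_full = 2(0.427)/(1 + 0.427) = 0.5985
Then adjust to 45 items: n = 45/60 = 0.7500
r_new = n·r_full / (1 + (n − 1)·r_full) = 0.4489 / 0.8504 ≈ 0.5279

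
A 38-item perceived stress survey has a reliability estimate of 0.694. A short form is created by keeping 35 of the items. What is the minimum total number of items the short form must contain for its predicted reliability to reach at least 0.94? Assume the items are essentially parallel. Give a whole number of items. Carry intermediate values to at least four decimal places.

Short-form reliability: n = 35/38 = 0.9211; r_35 = n·r/(1+(n−1)r) ≈ 0.6763
Length factor from the short form to reach 0.94: n' = 0.94(1 − 0.6763) / [0.6763(1 − 0.94)] ≈ 7.4986
Items = 7.4986 × 35 ≈ 262.45 → 263

263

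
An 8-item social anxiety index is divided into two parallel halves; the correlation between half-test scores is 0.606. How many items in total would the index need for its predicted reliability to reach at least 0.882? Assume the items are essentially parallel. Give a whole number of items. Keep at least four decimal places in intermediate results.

r_full = 2(0.606)/(1 + 0.606) = 0.7547
n = r_tgt(1 − r_full) / [r_full(1 − r_tgt)] = 0.882 × 0.2453 / (0.7547 × 0.118) ≈ 2.4295
Items = 2.4295 × 8 ≈ 19.44 → 20

20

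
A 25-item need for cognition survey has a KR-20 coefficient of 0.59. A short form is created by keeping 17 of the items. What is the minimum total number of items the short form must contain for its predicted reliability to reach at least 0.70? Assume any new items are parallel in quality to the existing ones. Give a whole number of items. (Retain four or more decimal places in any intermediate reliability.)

Short-form reliability: n = 17/25 = 0.6800; r_17 = n·r/(1+(n−1)r) ≈ 0.4946
Then solve for n' with r_old = 0.4946, r_target = 0.70: n' = 0.70(1 − 0.4946)/[0.4946(1 − 0.70)] = 2.3843
Total items = 2.3843 × 17 = 40.53, rounded up to 41.

41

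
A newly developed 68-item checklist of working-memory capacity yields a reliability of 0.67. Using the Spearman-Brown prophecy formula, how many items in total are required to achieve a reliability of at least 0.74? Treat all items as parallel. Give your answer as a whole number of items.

96

Spearman-Brown solved for the length factor n:
n = r_target (1 − r_old) / [ r_old (1 − r_target) ]
n = [0.74 × 0.33] / [0.67 × 0.26]
  = 0.2442 / 0.1742 = 1.4018
So the test needs 1.4018 × 68 ≈ 95.32 items; rounding up, 96.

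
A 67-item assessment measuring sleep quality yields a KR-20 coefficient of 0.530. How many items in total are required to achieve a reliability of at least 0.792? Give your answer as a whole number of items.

Invert Spearman-Brown to solve for n:
n = r*(1 − r) / [ r (1 − r*) ]
n = 0.792 × (1 − 0.530) / [ 0.530 × (1 − 0.792) ]
n = 0.372240 / 0.110240 ≈ 3.3766
Items needed = n × 67 = 3.3766 × 67 ≈ 226.23 → round up to 227

227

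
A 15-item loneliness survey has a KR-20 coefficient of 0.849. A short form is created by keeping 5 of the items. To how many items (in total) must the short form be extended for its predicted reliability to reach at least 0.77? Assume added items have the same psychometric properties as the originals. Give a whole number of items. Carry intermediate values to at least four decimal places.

9

First, r for the 5-item form: n = 5/15 = 0.3333, so r_5 = 0.3333·0.849/(1 + (0.3333 − 1)·0.849) = 0.6521
Then solve for n' with r_old = 0.6521, r_target = 0.77: n' = 0.77(1 − 0.6521)/[0.6521(1 − 0.77)] = 1.7861
Total items = 1.7861 × 5 = 8.93, rounded up to 9.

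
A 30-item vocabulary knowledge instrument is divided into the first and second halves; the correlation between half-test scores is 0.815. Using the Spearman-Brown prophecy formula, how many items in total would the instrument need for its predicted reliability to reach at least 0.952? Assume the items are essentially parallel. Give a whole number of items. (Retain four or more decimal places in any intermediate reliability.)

68

Corrected full-test reliability: r_full = 2 × 0.815 / (1 + 0.815) ≈ 0.8981
Solve Spearman-Brown for n: n = 0.952(1 − 0.8981) / [0.8981(1 − 0.952)] = 2.2503
Required items = 2.2503 × 30 = 67.51, so 68 items.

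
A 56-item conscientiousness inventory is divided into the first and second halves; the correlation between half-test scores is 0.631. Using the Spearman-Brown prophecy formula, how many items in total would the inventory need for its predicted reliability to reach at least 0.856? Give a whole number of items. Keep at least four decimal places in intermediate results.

98

r_full = 2(0.631)/(1 + 0.631) = 0.7738
Solve Spearman-Brown for n: n = 0.856(1 − 0.7738) / [0.7738(1 − 0.856)] = 1.7377
Required items = 1.7377 × 56 = 97.31, so 98 items.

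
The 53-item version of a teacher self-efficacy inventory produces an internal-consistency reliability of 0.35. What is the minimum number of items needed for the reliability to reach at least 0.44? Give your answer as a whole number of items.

78

Invert Spearman-Brown to solve for n:
n = r*(1 − r) / [ r (1 − r*) ]
n = [0.44 × 0.65] / [0.35 × 0.56]
n = 0.2860 / 0.1960 ≈ 1.4592
Items needed = n × 53 = 1.4592 × 53 ≈ 77.34 → round up to 78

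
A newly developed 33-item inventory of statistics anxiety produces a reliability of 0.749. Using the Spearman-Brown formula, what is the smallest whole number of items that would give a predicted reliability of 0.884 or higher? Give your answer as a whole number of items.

85

Spearman-Brown solved for the length factor n:
n = r*(1 − r) / [ r (1 − r*) ]
n = 0.884(1 − 0.749) / [0.749(1 − 0.884)]
n = 0.221884 / 0.086884 ≈ 2.5538
Items needed = n × 33 = 2.5538 × 33 ≈ 84.28 → round up to 85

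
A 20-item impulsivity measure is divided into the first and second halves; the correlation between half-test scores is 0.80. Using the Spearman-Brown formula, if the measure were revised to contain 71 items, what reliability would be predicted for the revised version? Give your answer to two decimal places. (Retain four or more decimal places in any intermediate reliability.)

First correct the split-half correlation to full-test reliability: r_full = 2 × 0.80 / (1 + 0.80) ≈ 0.8889
Length factor from 20 to 71 items: n = 71/20 = 3.5500
r_new = n·r_full / (1 + (n − 1)·r_full) = 3.1556 / 3.2667 ≈ 0.9660

0.97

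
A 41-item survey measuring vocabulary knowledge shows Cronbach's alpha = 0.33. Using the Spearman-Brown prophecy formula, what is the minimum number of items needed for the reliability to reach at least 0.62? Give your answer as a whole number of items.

Rearranging the Spearman-Brown formula for n,
n = r_target (1 − r_old) / [ r_old (1 − r_target) ]
n = 0.62 × (1 − 0.33) / [ 0.33 × (1 − 0.62) ]
  = 0.4154 / 0.1254 = 3.3126
Items needed = n × 41 = 3.3126 × 41 ≈ 135.82 → round up to 136

136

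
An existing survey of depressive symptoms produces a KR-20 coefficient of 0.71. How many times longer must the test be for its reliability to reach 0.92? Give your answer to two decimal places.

4.70

Rearranging the Spearman-Brown formula for n,
n = r_target (1 − r_old) / [ r_old (1 − r_target) ]
n = [0.92 × 0.29] / [0.71 × 0.08]
n = 0.2668 / 0.0568 ≈ 4.6972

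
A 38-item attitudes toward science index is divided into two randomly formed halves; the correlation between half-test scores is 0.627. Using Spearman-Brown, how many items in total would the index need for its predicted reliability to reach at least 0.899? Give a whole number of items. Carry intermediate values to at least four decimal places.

r_full = 2(0.627)/(1 + 0.627) = 0.7707
Solve Spearman-Brown for n: n = 0.899(1 − 0.7707) / [0.7707(1 − 0.899)] = 2.6482
Required items = 2.6482 × 38 = 100.63, so 101 items.

101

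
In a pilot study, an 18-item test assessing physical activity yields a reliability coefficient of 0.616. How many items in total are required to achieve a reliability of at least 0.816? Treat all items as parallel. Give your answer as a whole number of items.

50

n = 0.816(1 − 0.616) / [0.616(1 − 0.816)]
n = 0.313344 / 0.113344 ≈ 2.7645
So the test needs 2.7645 × 18 ≈ 49.76 items; rounding up, 50.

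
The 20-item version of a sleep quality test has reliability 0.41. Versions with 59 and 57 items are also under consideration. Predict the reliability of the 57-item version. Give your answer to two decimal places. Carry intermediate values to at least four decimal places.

Only the ratio of lengths matters: n = 57/20 = 2.8500
r_{57} = n·r / (1 + (n − 1)·r) = 1.1685 / 1.7585 ≈ 0.6645

0.66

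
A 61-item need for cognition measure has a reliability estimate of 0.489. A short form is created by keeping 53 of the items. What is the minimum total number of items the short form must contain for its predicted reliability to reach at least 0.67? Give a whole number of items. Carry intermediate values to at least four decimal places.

130

Short-form reliability: n = 53/61 = 0.8689; r_53 = n·r/(1+(n−1)r) ≈ 0.4540
Length factor from the short form to reach 0.67: n' = 0.67(1 − 0.4540) / [0.4540(1 − 0.67)] ≈ 2.4417
Items = 2.4417 × 53 ≈ 129.41 → 130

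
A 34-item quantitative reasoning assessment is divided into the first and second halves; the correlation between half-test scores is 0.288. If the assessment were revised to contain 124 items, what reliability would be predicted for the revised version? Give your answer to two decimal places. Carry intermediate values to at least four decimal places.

Spearman-Brown correction (n = 2): r_full = 2·0.288/(1 + 0.288) = 0.4472
Length factor from 34 to 124 items: n = 124/34 = 3.6471
r_new = n·r_full / (1 + (n − 1)·r_full) = 1.6310 / 2.1838 ≈ 0.7469

0.75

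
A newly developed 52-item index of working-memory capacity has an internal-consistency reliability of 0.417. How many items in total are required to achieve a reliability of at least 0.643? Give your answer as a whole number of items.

131

Spearman-Brown solved for the length factor n:
n = r_target (1 − r_old) / [ r_old (1 − r_target) ]
n = 0.643 × (1 − 0.417) / [ 0.417 × (1 − 0.643) ]
  = 0.374869 / 0.148869 = 2.5181
So the test needs 2.5181 × 52 ≈ 130.94 items; rounding up, 131.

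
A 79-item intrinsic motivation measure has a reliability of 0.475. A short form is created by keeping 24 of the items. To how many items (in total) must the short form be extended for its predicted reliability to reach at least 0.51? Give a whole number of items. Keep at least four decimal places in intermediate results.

Short-form reliability: n = 24/79 = 0.3038; r_24 = n·r/(1+(n−1)r) ≈ 0.2156
Then solve for n' with r_old = 0.2156, r_target = 0.51: n' = 0.51(1 − 0.2156)/[0.2156(1 − 0.51)] = 3.7867
Items = 3.7867 × 24 ≈ 90.88 → 91

91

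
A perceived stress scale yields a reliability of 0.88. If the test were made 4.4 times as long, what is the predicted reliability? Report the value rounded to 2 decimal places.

r_new = 4.4·0.88 / [1 + (4.4 − 1)·0.88]
     = 3.8720 / 3.9920 = 0.9699

0.97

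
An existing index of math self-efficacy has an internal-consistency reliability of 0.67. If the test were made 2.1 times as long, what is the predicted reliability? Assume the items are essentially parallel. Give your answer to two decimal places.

0.81

Spearman-Brown: r_new = n·r / (1 + (n − 1)·r)
r_new = 2.1·0.67 / [1 + (2.1 − 1)·0.67]
r_new = 1.4070 / 1.7370 ≈ 0.8100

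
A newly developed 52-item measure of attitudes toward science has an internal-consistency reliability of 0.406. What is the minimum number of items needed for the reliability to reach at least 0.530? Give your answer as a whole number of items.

Spearman-Brown solved for the length factor n:
n = r_target (1 − r_old) / [ r_old (1 − r_target) ]
n = 0.530 × (1 − 0.406) / [ 0.406 × (1 − 0.530) ]
n = 0.314820 / 0.190820 ≈ 1.6498
So the test needs 1.6498 × 52 ≈ 85.79 items; rounding up, 86.

86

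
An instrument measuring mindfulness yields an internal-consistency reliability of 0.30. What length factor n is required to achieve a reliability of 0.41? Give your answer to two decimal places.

n = 0.41(1 − 0.30) / [0.30(1 − 0.41)]
  = 0.2870 / 0.1770 = 1.6215

1.62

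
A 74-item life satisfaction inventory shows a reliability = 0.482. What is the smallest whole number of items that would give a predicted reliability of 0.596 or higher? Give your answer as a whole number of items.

Invert Spearman-Brown to solve for n:
n = r*(1 − r) / [ r (1 − r*) ]
n = 0.596 × (1 − 0.482) / [ 0.482 × (1 − 0.596) ]
  = 0.308728 / 0.194728 = 1.5854
So the test needs 1.5854 × 74 ≈ 117.32 items; rounding up, 118.

118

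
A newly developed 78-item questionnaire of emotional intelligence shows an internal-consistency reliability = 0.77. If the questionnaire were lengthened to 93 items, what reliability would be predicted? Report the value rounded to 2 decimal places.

Length ratio n = 93/78 = 1.1923
r_new = (1.1923 × 0.77) / (1 + (1.1923 − 1) × 0.77)
     = 0.9181 / 1.1481 = 0.7997

0.80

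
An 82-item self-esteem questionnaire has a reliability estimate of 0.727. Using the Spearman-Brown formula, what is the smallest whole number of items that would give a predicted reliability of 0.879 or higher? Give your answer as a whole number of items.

Rearranging the Spearman-Brown formula for n,
n = r_target (1 − r_old) / [ r_old (1 − r_target) ]
n = 0.879 × (1 − 0.727) / [ 0.727 × (1 − 0.879) ]
n = 0.239967 / 0.087967 ≈ 2.7279
2.7279 × 82 = 223.69 → 224 items

224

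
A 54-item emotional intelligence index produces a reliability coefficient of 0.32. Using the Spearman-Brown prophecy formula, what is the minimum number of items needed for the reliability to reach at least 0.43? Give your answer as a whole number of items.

87

Invert Spearman-Brown to solve for n:
n = r_target (1 − r_old) / [ r_old (1 − r_target) ]
n = 0.43(1 − 0.32) / [0.32(1 − 0.43)]
  = 0.2924 / 0.1824 = 1.6031
Items needed = n × 54 = 1.6031 × 54 ≈ 86.57 → round up to 87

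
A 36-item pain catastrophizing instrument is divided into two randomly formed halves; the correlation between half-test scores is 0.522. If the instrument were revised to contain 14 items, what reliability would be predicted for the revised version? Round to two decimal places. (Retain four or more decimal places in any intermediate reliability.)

0.46

First correct the split-half correlation to full-test reliability: r_full = 2 × 0.522 / (1 + 0.522) ≈ 0.6859
Then adjust to 14 items: n = 14/36 = 0.3889
r_new = n·r_full / (1 + (n − 1)·r_full) = 0.2667 / 0.5808 ≈ 0.4592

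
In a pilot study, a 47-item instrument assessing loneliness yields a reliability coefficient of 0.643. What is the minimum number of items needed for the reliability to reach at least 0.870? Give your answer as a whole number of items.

175

n = 0.870 × (1 − 0.643) / [ 0.643 × (1 − 0.870) ]
  = 0.310590 / 0.083590 = 3.7156
3.7156 × 47 = 174.63 → 175 items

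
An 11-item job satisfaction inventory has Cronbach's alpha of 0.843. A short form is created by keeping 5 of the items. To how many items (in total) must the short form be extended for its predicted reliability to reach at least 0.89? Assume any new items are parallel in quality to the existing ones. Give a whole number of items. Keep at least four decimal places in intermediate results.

First, r for the 5-item form: n = 5/11 = 0.4545, so r_5 = 0.4545·0.843/(1 + (0.4545 − 1)·0.843) = 0.7093
Then solve for n' with r_old = 0.7093, r_target = 0.89: n' = 0.89(1 − 0.7093)/[0.7093(1 − 0.89)] = 3.3160
Total items = 3.3160 × 5 = 16.58, rounded up to 17.

17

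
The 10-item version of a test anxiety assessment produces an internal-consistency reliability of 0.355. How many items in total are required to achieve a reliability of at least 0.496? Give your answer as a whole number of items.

18

Rearranging the Spearman-Brown formula for n,
n = r*(1 − r) / [ r (1 − r*) ]
n = 0.496(1 − 0.355) / [0.355(1 − 0.496)]
n = 0.319920 / 0.178920 ≈ 1.7881
So the test needs 1.7881 × 10 ≈ 17.88 items; rounding up, 18.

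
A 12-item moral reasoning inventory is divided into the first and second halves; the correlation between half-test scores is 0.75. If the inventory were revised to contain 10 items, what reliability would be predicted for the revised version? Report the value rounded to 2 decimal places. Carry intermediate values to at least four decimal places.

Spearman-Brown correction (n = 2): r_full = 2·0.75/(1 + 0.75) = 0.8571
Then adjust to 10 items: n = 10/12 = 0.8333
r_new = n·r_full / (1 + (n − 1)·r_full) = 0.7142 / 0.8571 ≈ 0.8333

0.83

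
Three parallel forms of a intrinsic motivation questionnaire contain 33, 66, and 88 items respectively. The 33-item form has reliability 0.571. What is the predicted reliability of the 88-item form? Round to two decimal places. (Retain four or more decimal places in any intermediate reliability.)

0.78

The 66-item form is not needed; work directly from the 33-item form with n = 88/33 = 2.6667.
r_{88} = n·r / (1 + (n − 1)·r) = 1.5227 / 1.9517 ≈ 0.7802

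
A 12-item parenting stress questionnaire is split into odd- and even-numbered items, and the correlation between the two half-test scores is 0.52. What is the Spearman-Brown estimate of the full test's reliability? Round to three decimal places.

0.684

The full test is twice the length of either half (n = 2).
r_full = 2r_hh / (1 + r_hh) = 2 × 0.52 / (1 + 0.52)
r_full = 1.0400 / 1.5200 ≈ 0.6842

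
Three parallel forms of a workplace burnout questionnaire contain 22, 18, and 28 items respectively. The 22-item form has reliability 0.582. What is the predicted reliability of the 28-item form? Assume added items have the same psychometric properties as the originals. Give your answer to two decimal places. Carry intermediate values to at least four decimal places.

The 18-item form is not needed; work directly from the 22-item form with n = 28/22 = 1.2727.
r_{28} = n·r / (1 + (n − 1)·r) = 0.7407 / 1.1587 ≈ 0.6393

0.64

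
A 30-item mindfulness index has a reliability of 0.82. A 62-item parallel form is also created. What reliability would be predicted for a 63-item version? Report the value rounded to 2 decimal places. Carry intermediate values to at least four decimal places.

Only the ratio of lengths matters: n = 63/30 = 2.1000
r_{63} = n·r / (1 + (n − 1)·r) = 1.7220 / 1.9020 ≈ 0.9054

0.91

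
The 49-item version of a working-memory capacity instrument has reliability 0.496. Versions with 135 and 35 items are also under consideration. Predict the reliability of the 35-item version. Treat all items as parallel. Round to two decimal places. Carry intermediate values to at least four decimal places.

0.41

Only the ratio of lengths matters: n = 35/49 = 0.7143
r_{35} = n·r / (1 + (n − 1)·r) = 0.3543 / 0.8583 ≈ 0.4128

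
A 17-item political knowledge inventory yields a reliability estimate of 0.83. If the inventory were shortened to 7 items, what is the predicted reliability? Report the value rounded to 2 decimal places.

Length ratio n = 7/17 = 0.4118
By Spearman-Brown, r_new = n r / (1 + (n − 1) r).
r_new = (0.4118 × 0.83) / (1 + (0.4118 − 1) × 0.83)
     = 0.3418 / 0.5118 = 0.6678

0.67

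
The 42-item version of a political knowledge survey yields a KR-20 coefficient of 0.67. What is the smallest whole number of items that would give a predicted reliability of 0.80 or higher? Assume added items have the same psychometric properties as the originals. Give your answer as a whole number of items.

n = 0.80 × (1 − 0.67) / [ 0.67 × (1 − 0.80) ]
n = 0.2640 / 0.1340 ≈ 1.9701
So the test needs 1.9701 × 42 ≈ 82.74 items; rounding up, 83.

83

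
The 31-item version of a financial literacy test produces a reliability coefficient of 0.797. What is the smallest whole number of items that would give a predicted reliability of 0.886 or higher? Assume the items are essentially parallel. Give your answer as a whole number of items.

62

n = 0.886 × (1 − 0.797) / [ 0.797 × (1 − 0.886) ]
  = 0.179858 / 0.090858 = 1.9796
So the test needs 1.9796 × 31 ≈ 61.37 items; rounding up, 62.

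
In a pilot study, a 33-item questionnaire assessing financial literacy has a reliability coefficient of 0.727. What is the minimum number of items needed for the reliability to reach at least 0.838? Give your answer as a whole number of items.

Spearman-Brown solved for the length factor n:
n = r*(1 − r) / [ r (1 − r*) ]
n = [0.838 × 0.273] / [0.727 × 0.162]
n = 0.228774 / 0.117774 ≈ 1.9425
Items needed = n × 33 = 1.9425 × 33 ≈ 64.10 → round up to 65

65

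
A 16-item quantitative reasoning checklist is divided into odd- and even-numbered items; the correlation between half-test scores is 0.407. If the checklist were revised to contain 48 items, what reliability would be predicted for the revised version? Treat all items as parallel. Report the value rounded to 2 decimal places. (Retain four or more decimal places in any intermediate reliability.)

0.80

First correct the split-half correlation to full-test reliability: r_full = 2 × 0.407 / (1 + 0.407) ≈ 0.5785
Then adjust to 48 items: n = 48/16 = 3.0000
r_new = n·r_full / (1 + (n − 1)·r_full) = 1.7355 / 2.1570 ≈ 0.8046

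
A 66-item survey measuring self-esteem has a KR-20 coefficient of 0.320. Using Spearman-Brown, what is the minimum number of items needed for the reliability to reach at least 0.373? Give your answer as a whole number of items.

Spearman-Brown solved for the length factor n:
n = r_target (1 − r_old) / [ r_old (1 − r_target) ]
n = 0.373(1 − 0.320) / [0.320(1 − 0.373)]
  = 0.253640 / 0.200640 = 1.2642
1.2642 × 66 = 83.44 → 84 items

84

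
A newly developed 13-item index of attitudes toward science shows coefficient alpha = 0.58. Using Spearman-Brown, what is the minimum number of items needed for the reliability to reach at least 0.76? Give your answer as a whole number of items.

30

n = 0.76 × (1 − 0.58) / [ 0.58 × (1 − 0.76) ]
  = 0.3192 / 0.1392 = 2.2931
2.2931 × 13 = 29.81 → 30 items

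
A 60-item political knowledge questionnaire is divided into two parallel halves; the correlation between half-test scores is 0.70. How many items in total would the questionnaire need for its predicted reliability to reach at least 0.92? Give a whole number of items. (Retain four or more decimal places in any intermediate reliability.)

r_full = 2(0.70)/(1 + 0.70) = 0.8235
Solve Spearman-Brown for n: n = 0.92(1 − 0.8235) / [0.8235(1 − 0.92)] = 2.4648
Required items = 2.4648 × 60 = 147.89, so 148 items.

148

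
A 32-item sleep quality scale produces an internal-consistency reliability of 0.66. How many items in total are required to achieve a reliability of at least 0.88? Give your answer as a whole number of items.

121

n = 0.88 × (1 − 0.66) / [ 0.66 × (1 − 0.88) ]
n = 0.2992 / 0.0792 ≈ 3.7778
Items needed = n × 32 = 3.7778 × 32 ≈ 120.89 → round up to 121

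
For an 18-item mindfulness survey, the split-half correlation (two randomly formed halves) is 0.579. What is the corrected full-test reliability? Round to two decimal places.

r_full = 2r_hh / (1 + r_hh) = 2 × 0.579 / (1 + 0.579)
       = 1.1580 / 1.5790 = 0.7334

0.73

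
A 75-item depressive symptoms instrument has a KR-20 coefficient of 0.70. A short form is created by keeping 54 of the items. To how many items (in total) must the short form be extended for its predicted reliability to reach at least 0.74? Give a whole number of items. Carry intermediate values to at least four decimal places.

92

Short-form reliability: n = 54/75 = 0.7200; r_54 = n·r/(1+(n−1)r) ≈ 0.6269
Then solve for n' with r_old = 0.6269, r_target = 0.74: n' = 0.74(1 − 0.6269)/[0.6269(1 − 0.74)] = 1.6939
Total items = 1.6939 × 54 = 91.47, rounded up to 92.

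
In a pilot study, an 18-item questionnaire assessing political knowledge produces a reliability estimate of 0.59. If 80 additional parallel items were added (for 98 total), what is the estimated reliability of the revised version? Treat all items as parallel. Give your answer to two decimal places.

0.89

The new length is 98/18 = 5.4444 times the old.
Apply the Spearman-Brown prophecy formula, r' = nr / [1 + (n − 1)r]:
r_new = 5.4444·0.59 / [1 + (5.4444 − 1)·0.59]
     = 3.2122 / 3.6222 = 0.8868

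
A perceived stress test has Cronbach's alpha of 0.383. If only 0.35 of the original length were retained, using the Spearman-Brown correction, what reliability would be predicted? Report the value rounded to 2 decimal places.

0.18

r_new = (0.35 × 0.383) / (1 + (0.35 − 1) × 0.383)
     = 0.1341 / 0.7510 = 0.1786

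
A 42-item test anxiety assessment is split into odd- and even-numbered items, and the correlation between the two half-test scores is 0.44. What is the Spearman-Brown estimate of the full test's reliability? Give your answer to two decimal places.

0.61

r_full = 2r_hh / (1 + r_hh) = 2 × 0.44 / (1 + 0.44)
r_full = 0.8800 / 1.4400 ≈ 0.6111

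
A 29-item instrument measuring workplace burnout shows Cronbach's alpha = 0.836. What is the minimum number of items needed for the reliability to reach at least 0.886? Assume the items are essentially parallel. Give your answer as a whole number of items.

45

n = 0.886(1 − 0.836) / [0.836(1 − 0.886)]
n = 0.145304 / 0.095304 ≈ 1.5246
Items needed = n × 29 = 1.5246 × 29 ≈ 44.21 → round up to 45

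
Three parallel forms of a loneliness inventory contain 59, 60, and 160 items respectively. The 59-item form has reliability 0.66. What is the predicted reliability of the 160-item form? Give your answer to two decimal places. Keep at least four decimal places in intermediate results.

0.84

The 60-item form is not needed; work directly from the 59-item form with n = 160/59 = 2.7119.
r_{160} = n·r / (1 + (n − 1)·r) = 1.7899 / 2.1299 ≈ 0.8404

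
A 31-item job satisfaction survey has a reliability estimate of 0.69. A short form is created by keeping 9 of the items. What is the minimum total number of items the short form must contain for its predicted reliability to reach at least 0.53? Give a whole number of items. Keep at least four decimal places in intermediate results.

Short-form reliability: n = 9/31 = 0.2903; r_9 = n·r/(1+(n−1)r) ≈ 0.3925
Length factor from the short form to reach 0.53: n' = 0.53(1 − 0.3925) / [0.3925(1 − 0.53)] ≈ 1.7454
Total items = 1.7454 × 9 = 15.71, rounded up to 16.

16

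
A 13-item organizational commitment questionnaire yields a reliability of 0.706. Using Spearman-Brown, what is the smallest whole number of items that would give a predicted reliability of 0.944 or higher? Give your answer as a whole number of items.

92

Rearranging the Spearman-Brown formula for n,
n = r*(1 − r) / [ r (1 − r*) ]
n = [0.944 × 0.294] / [0.706 × 0.056]
n = 0.277536 / 0.039536 ≈ 7.0198
So the test needs 7.0198 × 13 ≈ 91.26 items; rounding up, 92.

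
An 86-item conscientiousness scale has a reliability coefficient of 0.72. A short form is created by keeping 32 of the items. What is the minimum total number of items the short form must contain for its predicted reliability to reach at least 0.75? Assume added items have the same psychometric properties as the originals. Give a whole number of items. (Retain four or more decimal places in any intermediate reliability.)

First, r for the 32-item form: n = 32/86 = 0.3721, so r_32 = 0.3721·0.72/(1 + (0.3721 − 1)·0.72) = 0.4890
Length factor from the short form to reach 0.75: n' = 0.75(1 − 0.4890) / [0.4890(1 − 0.75)] ≈ 3.1350
Total items = 3.1350 × 32 = 100.32, rounded up to 101.

101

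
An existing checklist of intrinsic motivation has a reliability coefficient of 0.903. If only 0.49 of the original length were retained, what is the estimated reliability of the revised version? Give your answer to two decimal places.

Spearman-Brown: r_new = n·r / (1 + (n − 1)·r)
r_new = 0.49·0.903 / [1 + (0.49 − 1)·0.903]
     = 0.4425 / 0.5395 = 0.8202

0.82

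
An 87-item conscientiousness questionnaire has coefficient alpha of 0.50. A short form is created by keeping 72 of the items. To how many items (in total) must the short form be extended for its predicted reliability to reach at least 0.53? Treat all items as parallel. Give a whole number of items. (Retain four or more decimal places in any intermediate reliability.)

99

First, r for the 72-item form: n = 72/87 = 0.8276, so r_72 = 0.8276·0.50/(1 + (0.8276 − 1)·0.50) = 0.4528
Then solve for n' with r_old = 0.4528, r_target = 0.53: n' = 0.53(1 − 0.4528)/[0.4528(1 − 0.53)] = 1.3628
Items = 1.3628 × 72 ≈ 98.12 → 99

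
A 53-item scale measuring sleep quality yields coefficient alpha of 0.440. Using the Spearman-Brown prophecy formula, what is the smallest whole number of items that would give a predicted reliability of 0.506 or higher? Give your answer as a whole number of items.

Invert Spearman-Brown to solve for n:
n = r*(1 − r) / [ r (1 − r*) ]
n = [0.506 × 0.560] / [0.440 × 0.494]
n = 0.283360 / 0.217360 ≈ 1.3036
Items needed = n × 53 = 1.3036 × 53 ≈ 69.09 → round up to 70

70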